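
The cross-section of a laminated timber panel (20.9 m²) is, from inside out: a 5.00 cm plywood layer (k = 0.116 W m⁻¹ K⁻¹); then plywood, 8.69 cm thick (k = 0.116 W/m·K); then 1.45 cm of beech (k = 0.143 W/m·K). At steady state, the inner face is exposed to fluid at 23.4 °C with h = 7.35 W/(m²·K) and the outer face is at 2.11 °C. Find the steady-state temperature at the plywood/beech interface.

Treat each layer as a resistance in series:
  R_conv,in = 1/(hA) = 1/(7.35·20.9) = 0.006510 K/W
  R_plywood = L/(kA) = 0.0500/(0.116·20.9) = 0.02062 K/W
  R_plywood = L/(kA) = 0.0869/(0.116·20.9) = 0.03584 K/W
  R_beech = L/(kA) = 0.0145/(0.143·20.9) = 0.004852 K/W
ΣR = 0.006510 + 0.02062 + 0.03584 + 0.004852 = 0.06782 K/W
Q = ΔT/ΣR = (23.4 °C − 2.11 °C)/0.06782 = 313.9 W
From the inner boundary to the plywood/beech interface, ΣR_partial = 0.06297 K/W.
T_interface = T_in − Q·ΣR_partial = 23.4 °C − (313.9)(0.06297) = 3.63 °C

T = 3.63 °C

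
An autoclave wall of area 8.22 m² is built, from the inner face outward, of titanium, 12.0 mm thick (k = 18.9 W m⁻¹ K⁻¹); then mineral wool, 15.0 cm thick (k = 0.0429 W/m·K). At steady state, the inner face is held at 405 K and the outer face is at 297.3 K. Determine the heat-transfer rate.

Series thermal resistances, inner to outer:
  R_titanium = L/(kA) = 0.0120/(18.9·8.22) = 7.724×10^-5 K/W
  R_mineral wool = L/(kA) = 0.150/(0.0429·8.22) = 0.4254 K/W
ΣR = 7.724×10^-5 + 0.4254 = 0.4255 K/W
Q = ΔT/ΣR = (405 K − 297.3 K)/0.4255 = 253 W

Q = 253 W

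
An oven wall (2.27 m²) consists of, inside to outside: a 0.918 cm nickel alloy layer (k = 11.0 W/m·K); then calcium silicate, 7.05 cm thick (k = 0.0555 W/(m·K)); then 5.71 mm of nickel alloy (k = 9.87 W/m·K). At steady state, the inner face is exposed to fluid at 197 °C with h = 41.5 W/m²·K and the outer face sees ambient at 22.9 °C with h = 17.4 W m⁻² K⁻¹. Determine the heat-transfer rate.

Q = 292 W

Resistance network (inner→outer):
  R_conv,in = 1/(hA) = 1/(41.5·2.27) = 0.01062 K/W
  R_nickel alloy = L/(kA) = 0.00918/(11.0·2.27) = 3.676×10^-4 K/W
  R_calcium silicate = L/(kA) = 0.0705/(0.0555·2.27) = 0.5596 K/W
  R_nickel alloy = L/(kA) = 0.00571/(9.87·2.27) = 2.549×10^-4 K/W
  R_conv,out = 1/(hA) = 1/(17.4·2.27) = 0.02532 K/W
ΣR = 0.01062 + 3.676×10^-4 + 0.5596 + 2.549×10^-4 + 0.02532 = 0.5962 K/W
Q = ΔT/ΣR = (197 °C − 22.9 °C)/0.5962 = 292 W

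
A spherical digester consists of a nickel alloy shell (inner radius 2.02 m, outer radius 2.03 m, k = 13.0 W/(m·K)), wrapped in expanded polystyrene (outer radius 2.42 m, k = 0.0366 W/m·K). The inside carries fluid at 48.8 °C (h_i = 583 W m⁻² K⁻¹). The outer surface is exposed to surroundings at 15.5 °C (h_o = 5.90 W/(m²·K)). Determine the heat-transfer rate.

Resistance network (inner→outer):
  R_conv,in = 1/(4πr²h) = 1/(4π·2.02²·583) = 3.345×10^-5 K/W
  R_nickel alloy = (1/2.02 − 1/2.03)/(4πk) = 0.002439/(4π·13.0) = 1.493×10^-5 K/W
  R_expanded polystyrene = (1/2.03 − 1/2.42)/(4πk) = 0.07939/(4π·0.0366) = 0.1726 K/W
  R_conv,out = 1/(4πr²h) = 1/(4π·2.42²·5.90) = 0.002303 K/W
ΣR = 3.345×10^-5 + 1.493×10^-5 + 0.1726 + 0.002303 = 0.1750 K/W
Q = ΔT/ΣR = (48.8 °C − 15.5 °C)/0.1750 = 190 W

Q = 190 W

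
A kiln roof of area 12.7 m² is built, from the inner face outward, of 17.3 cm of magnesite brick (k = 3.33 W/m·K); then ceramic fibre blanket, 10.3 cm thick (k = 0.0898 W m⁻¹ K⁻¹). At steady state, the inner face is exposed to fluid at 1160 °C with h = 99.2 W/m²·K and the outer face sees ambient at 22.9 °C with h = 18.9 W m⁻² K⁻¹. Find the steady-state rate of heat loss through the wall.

Series thermal resistances, inner to outer:
  R_conv,in = 1/(hA) = 1/(99.2·12.7) = 7.938×10^-4 K/W
  R_magnesite brick = L/(kA) = 0.173/(3.33·12.7) = 0.004091 K/W
  R_ceramic fibre blanket = L/(kA) = 0.103/(0.0898·12.7) = 0.09031 K/W
  R_conv,out = 1/(hA) = 1/(18.9·12.7) = 0.004166 K/W
ΣR = 7.938×10^-4 + 0.004091 + 0.09031 + 0.004166 = 0.09936 K/W
Q = ΔT/ΣR = (1160 °C − 22.9 °C)/0.09936 = 11400 W

Q = 11.4 kW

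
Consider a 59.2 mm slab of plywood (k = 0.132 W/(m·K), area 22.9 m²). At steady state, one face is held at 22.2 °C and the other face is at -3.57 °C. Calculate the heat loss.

Q = kA·ΔT/L = 0.132 × 22.9 × |22.2 °C − -3.57 °C| / 0.0592 = 1320 W

Q = 1320 W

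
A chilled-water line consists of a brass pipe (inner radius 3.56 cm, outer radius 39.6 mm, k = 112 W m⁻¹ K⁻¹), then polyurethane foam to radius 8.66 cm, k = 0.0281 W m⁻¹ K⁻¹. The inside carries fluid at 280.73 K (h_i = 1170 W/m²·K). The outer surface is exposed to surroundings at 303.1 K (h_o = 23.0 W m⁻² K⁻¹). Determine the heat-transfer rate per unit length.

Resistance network (inner→outer):
  R'_conv,in = 1/(2πr h) = 1/(2π·0.0356·1170) = 0.003821 m·K/W
  R'_brass = ln(0.0396/0.0356)/(2πk) = 0.1065/(2π·112) = 1.513×10^-4 m·K/W
  R'_polyurethane foam = ln(0.0866/0.0396)/(2πk) = 0.7825/(2π·0.0281) = 4.432 m·K/W
  R'_conv,out = 1/(2πr h) = 1/(2π·0.0866·23.0) = 0.07991 m·K/W
ΣR = 0.003821 + 1.513×10^-4 + 4.432 + 0.07991 = 4.516 m·K/W
Q' = ΔT/ΣR = (280.73 K − 303.1 K)/4.516 = -4.95 W/m
(Negative Q' ⇒ heat flows inward; heat gain = 4.95 W/m.)

Q' = 4.95 W/m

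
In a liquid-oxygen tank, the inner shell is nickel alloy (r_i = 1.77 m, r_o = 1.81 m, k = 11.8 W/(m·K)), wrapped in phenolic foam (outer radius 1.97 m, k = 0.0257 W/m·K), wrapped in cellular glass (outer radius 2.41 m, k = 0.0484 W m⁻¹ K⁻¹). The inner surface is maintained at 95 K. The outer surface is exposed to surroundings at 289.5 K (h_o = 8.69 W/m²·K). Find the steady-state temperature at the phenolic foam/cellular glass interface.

Series thermal resistances, inner to outer:
  R_nickel alloy = (1/1.77 − 1/1.81)/(4πk) = 0.01249/(4π·11.8) = 8.420×10^-5 K/W
  R_phenolic foam = (1/1.81 − 1/1.97)/(4πk) = 0.04487/(4π·0.0257) = 0.1389 K/W
  R_cellular glass = (1/1.97 − 1/2.41)/(4πk) = 0.09268/(4π·0.0484) = 0.1524 K/W
  R_conv,out = 1/(4πr²h) = 1/(4π·2.41²·8.69) = 0.001577 K/W
ΣR = 8.420×10^-5 + 0.1389 + 0.1524 + 0.001577 = 0.2930 K/W
Q = ΔT/ΣR = (95 K − 289.5 K)/0.2930 = -663.8 W
From the inner boundary to the phenolic foam/cellular glass interface, ΣR_partial = 0.1390 K/W.
T_interface = T_in − Q·ΣR_partial = 95 K − (-663.8)(0.1390) = 187.3 K

T = 187.3 K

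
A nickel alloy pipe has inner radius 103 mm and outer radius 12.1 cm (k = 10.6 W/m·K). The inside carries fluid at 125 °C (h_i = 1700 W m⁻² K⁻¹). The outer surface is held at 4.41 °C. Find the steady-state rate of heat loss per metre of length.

Q' = 36200 W/m

Series thermal resistances, inner to outer:
  R'_conv,in = 1/(2πr h) = 1/(2π·0.103·1700) = 9.089×10^-4 m·K/W
  R'_nickel alloy = ln(0.121/0.103)/(2πk) = 0.1611/(2π·10.6) = 0.002418 m·K/W
ΣR = 9.089×10^-4 + 0.002418 = 0.003327 m·K/W
Q' = ΔT/ΣR = (125 °C − 4.41 °C)/0.003327 = 36200 W/m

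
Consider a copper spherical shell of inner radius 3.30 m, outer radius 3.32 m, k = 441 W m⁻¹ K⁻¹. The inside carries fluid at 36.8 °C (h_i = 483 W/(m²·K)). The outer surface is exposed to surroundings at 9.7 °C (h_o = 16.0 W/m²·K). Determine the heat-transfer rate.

Treat each layer as a resistance in series:
  R_conv,in = 1/(4πr²h) = 1/(4π·3.30²·483) = 1.513×10^-5 K/W
  R_copper = (1/3.30 − 1/3.32)/(4πk) = 0.001825/(4π·441) = 3.294×10^-7 K/W
  R_conv,out = 1/(4πr²h) = 1/(4π·3.32²·16.0) = 4.512×10^-4 K/W
ΣR = 1.513×10^-5 + 3.294×10^-7 + 4.512×10^-4 = 4.667×10^-4 K/W
Q = ΔT/ΣR = (36.8 °C − 9.7 °C)/4.667×10^-4 = 58100 W

Q = 58.1 kW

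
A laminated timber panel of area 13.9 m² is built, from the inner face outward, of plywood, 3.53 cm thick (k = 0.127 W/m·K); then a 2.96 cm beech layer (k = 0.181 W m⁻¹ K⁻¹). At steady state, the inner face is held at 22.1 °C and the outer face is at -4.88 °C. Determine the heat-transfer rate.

Q = 849 W

Series thermal resistances, inner to outer:
  R_plywood = L/(kA) = 0.0353/(0.127·13.9) = 0.02000 K/W
  R_beech = L/(kA) = 0.0296/(0.181·13.9) = 0.01177 K/W
ΣR = 0.02000 + 0.01177 = 0.03177 K/W
Q = ΔT/ΣR = (22.1 °C − -4.88 °C)/0.03177 = 849 W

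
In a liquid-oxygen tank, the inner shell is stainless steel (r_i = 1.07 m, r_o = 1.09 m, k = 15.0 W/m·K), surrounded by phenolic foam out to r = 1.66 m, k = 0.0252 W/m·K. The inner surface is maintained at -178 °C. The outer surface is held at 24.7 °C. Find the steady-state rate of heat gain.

Q = 204 W

Series thermal resistances, inner to outer:
  R_stainless steel = (1/1.07 − 1/1.09)/(4πk) = 0.01715/(4π·15.0) = 9.097×10^-5 K/W
  R_phenolic foam = (1/1.09 − 1/1.66)/(4πk) = 0.3150/(4π·0.0252) = 0.9948 K/W
ΣR = 9.097×10^-5 + 0.9948 = 0.9949 K/W
Q = ΔT/ΣR = (-178 °C − 24.7 °C)/0.9949 = -204 W
(Negative Q ⇒ heat flows inward; heat gain = 204 W.)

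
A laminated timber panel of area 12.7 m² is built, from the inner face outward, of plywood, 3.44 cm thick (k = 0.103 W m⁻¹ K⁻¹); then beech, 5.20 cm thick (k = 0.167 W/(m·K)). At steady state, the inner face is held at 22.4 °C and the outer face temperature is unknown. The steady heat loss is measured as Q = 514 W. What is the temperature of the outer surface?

Sum the resistances:
  R_plywood = L/(kA) = 0.0344/(0.103·12.7) = 0.02630 K/W
  R_beech = L/(kA) = 0.0520/(0.167·12.7) = 0.02452 K/W
ΣR = 0.05082 K/W
ΔT = Q·ΣR = 514 × 0.05082 = 26.12 K
Heat flows outward, so T_out = T_in − ΔT = 22.4 − 26.12 = -3.72 °C

T_out = -3.72 °C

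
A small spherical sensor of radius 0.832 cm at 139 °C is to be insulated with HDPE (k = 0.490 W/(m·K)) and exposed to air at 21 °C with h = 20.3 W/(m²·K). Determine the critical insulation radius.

r_cr = 4.83 cm

For a sphere, r_cr = 2k_ins/h = 2·0.490/20.3 = 0.0483 m = 4.83 cm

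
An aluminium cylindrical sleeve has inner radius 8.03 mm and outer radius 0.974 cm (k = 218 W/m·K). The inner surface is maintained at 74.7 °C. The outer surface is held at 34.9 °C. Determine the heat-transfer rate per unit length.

Q' = 282 kW/m

Q' = 2πk·ΔT/ln(r₂/r₁) = 2π × 218 × 39.8 / ln(0.00974/0.00803) = 2.82×10^5 W/m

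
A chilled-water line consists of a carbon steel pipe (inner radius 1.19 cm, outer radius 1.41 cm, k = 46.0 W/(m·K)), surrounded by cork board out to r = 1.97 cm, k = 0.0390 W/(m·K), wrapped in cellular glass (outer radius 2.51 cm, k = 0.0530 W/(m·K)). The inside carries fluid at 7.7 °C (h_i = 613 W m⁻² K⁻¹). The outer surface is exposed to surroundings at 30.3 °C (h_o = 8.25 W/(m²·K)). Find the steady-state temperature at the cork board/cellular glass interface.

T = 18.6 °C

Series thermal resistances, inner to outer:
  R'_conv,in = 1/(2πr h) = 1/(2π·0.0119·613) = 0.02182 m·K/W
  R'_carbon steel = ln(0.0141/0.0119)/(2πk) = 0.1696/(2π·46.0) = 5.869×10^-4 m·K/W
  R'_cork board = ln(0.0197/0.0141)/(2πk) = 0.3344/(2π·0.0390) = 1.365 m·K/W
  R'_cellular glass = ln(0.0251/0.0197)/(2πk) = 0.2422/(2π·0.0530) = 0.7275 m·K/W
  R'_conv,out = 1/(2πr h) = 1/(2π·0.0251·8.25) = 0.7686 m·K/W
ΣR = 0.02182 + 5.869×10^-4 + 1.365 + 0.7275 + 0.7686 = 2.884 m·K/W
Q' = ΔT/ΣR = (7.7 °C − 30.3 °C)/2.884 = -7.836 W/m
From the inner boundary to the cork board/cellular glass interface, ΣR_partial = 1.387 m·K/W.
T_interface = T_in − Q'·ΣR_partial = 7.7 °C − (-7.836)(1.387) = 18.6 °C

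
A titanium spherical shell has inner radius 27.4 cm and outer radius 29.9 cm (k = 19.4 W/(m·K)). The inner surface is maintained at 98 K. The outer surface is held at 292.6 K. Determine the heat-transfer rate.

Q = 155 kW

Q = 4πk·ΔT/(1/r₁ − 1/r₂) = 4π × 19.4 × 194.6 / (1/0.274 − 1/0.299) = 1.55×10^5 W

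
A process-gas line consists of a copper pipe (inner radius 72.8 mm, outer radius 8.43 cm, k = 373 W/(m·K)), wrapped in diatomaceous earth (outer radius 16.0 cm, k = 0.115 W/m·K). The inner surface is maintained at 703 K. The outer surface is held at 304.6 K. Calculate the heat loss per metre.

Q' = 449 W/m

Resistance network (inner→outer):
  R'_copper = ln(0.0843/0.0728)/(2πk) = 0.1467/(2π·373) = 6.258×10^-5 m·K/W
  R'_diatomaceous earth = ln(0.160/0.0843)/(2πk) = 0.6408/(2π·0.115) = 0.8868 m·K/W
ΣR = 6.258×10^-5 + 0.8868 = 0.8869 m·K/W
Q' = ΔT/ΣR = (703 K − 304.6 K)/0.8869 = 449 W/m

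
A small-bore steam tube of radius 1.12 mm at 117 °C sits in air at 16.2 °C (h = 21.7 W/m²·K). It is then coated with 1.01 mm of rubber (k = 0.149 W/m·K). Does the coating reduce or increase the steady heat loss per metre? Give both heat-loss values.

increases: 15.4 → 24.4 W/m

Critical radius for a cylinder: r_cr = k/h = 0.00687 m = 0.687 cm.
Outer radius after coating: r₂ = 0.00112 + 0.00101 = 0.00213 m.
Since r₁ < r_cr and r₂ ≤ r_cr, the coating moves toward the maximum at r_cr — heat loss rises.
Bare: R = 1/(2πr₁h) = 6.549 m·K/W; Q = 100.8/6.549 = 15.4 W/m.
Coated: R = R_cond + R_conv = 4.130 m·K/W; Q = 100.8/4.130 = 24.4 W/m.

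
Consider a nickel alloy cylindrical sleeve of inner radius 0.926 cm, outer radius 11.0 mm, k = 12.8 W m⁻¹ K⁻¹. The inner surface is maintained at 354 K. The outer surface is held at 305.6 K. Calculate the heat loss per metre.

Q' = 2πk·ΔT/ln(r₂/r₁) = 2π × 12.8 × 48.4 / ln(0.0110/0.00926) = 22600 W/m

Q' = 22.6 kW/m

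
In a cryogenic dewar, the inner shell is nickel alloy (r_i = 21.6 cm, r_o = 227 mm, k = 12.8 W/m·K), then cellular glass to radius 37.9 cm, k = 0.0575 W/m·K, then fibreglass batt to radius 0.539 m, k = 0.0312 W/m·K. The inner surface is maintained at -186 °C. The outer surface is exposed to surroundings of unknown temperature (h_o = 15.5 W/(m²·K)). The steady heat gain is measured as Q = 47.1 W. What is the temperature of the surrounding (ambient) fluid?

Series resistances:
  R_nickel alloy = (1/0.216 − 1/0.227)/(4πk) = 0.2243/(4π·12.8) = 0.001395 K/W
  R_cellular glass = (1/0.227 − 1/0.379)/(4πk) = 1.767/(4π·0.0575) = 2.445 K/W
  R_fibreglass batt = (1/0.379 − 1/0.539)/(4πk) = 0.7832/(4π·0.0312) = 1.998 K/W
  R_conv,out = 1/(4πr²h) = 1/(4π·0.539²·15.5) = 0.01767 K/W
ΣR = 4.462 K/W
ΔT = Q·ΣR = 47.1 × 4.462 = 210.2 K
Heat flows inward, so T_out = T_in + ΔT = -186 + 210.2 = 24.2 °C

T_out = 24.2 °C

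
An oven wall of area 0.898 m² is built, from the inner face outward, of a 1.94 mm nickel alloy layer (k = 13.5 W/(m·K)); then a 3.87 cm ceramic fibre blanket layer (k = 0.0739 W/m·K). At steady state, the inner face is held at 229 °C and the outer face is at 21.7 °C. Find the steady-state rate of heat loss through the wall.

Q = 355 W

Series thermal resistances, inner to outer:
  R_nickel alloy = L/(kA) = 0.00194/(13.5·0.898) = 1.600×10^-4 K/W
  R_ceramic fibre blanket = L/(kA) = 0.0387/(0.0739·0.898) = 0.5832 K/W
ΣR = 1.600×10^-4 + 0.5832 = 0.5834 K/W
Q = ΔT/ΣR = (229 °C − 21.7 °C)/0.5834 = 355 W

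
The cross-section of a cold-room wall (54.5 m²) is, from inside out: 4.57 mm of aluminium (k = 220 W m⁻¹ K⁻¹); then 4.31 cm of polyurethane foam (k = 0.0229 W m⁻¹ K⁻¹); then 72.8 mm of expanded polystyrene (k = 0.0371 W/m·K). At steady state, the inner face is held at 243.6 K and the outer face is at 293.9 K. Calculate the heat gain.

Treat each layer as a resistance in series:
  R_aluminium = L/(kA) = 0.00457/(220·54.5) = 3.812×10^-7 K/W
  R_polyurethane foam = L/(kA) = 0.0431/(0.0229·54.5) = 0.03453 K/W
  R_expanded polystyrene = L/(kA) = 0.0728/(0.0371·54.5) = 0.03600 K/W
ΣR = 3.812×10^-7 + 0.03453 + 0.03600 = 0.07053 K/W
Q = ΔT/ΣR = (243.6 K − 293.9 K)/0.07053 = -713 W
(Negative Q ⇒ heat flows inward; heat gain = 713 W.)

Q = 713 W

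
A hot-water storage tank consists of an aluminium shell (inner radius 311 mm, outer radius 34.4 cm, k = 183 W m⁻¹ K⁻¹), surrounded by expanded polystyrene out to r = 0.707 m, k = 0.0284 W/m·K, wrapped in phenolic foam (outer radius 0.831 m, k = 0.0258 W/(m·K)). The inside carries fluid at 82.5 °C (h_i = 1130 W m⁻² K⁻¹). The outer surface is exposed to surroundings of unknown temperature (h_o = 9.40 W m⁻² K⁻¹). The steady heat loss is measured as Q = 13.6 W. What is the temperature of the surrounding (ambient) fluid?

T_out = 16.6 °C

Series resistances:
  R_conv,in = 1/(4πr²h) = 1/(4π·0.311²·1130) = 7.281×10^-4 K/W
  R_aluminium = (1/0.311 − 1/0.344)/(4πk) = 0.3085/(4π·183) = 1.341×10^-4 K/W
  R_expanded polystyrene = (1/0.344 − 1/0.707)/(4πk) = 1.493/(4π·0.0284) = 4.182 K/W
  R_phenolic foam = (1/0.707 − 1/0.831)/(4πk) = 0.2111/(4π·0.0258) = 0.6510 K/W
  R_conv,out = 1/(4πr²h) = 1/(4π·0.831²·9.40) = 0.01226 K/W
ΣR = 4.846 K/W
ΔT = Q·ΣR = 13.6 × 4.846 = 65.91 K
Heat flows outward, so T_out = T_in − ΔT = 82.5 − 65.91 = 16.6 °C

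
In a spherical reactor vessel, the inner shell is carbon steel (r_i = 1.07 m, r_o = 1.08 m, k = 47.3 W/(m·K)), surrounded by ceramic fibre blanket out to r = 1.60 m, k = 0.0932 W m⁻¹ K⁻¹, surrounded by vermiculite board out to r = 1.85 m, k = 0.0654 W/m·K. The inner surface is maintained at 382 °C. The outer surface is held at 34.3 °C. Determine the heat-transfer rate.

Resistance network (inner→outer):
  R_carbon steel = (1/1.07 − 1/1.08)/(4πk) = 0.008654/(4π·47.3) = 1.456×10^-5 K/W
  R_ceramic fibre blanket = (1/1.08 − 1/1.60)/(4πk) = 0.3009/(4π·0.0932) = 0.2569 K/W
  R_vermiculite board = (1/1.60 − 1/1.85)/(4πk) = 0.08446/(4π·0.0654) = 0.1028 K/W
ΣR = 1.456×10^-5 + 0.2569 + 0.1028 = 0.3597 K/W
Q = ΔT/ΣR = (382 °C − 34.3 °C)/0.3597 = 967 W

Q = 967 W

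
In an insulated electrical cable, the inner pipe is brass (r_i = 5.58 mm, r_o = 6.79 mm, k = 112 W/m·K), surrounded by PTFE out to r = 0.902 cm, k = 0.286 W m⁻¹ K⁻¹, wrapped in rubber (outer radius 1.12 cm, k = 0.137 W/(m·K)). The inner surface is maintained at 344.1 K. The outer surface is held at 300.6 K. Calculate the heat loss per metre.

Resistance network (inner→outer):
  R'_brass = ln(0.00679/0.00558)/(2πk) = 0.1963/(2π·112) = 2.789×10^-4 m·K/W
  R'_PTFE = ln(0.00902/0.00679)/(2πk) = 0.2840/(2π·0.286) = 0.1580 m·K/W
  R'_rubber = ln(0.0112/0.00902)/(2πk) = 0.2165/(2π·0.137) = 0.2515 m·K/W
ΣR = 2.789×10^-4 + 0.1580 + 0.2515 = 0.4098 m·K/W
Q' = ΔT/ΣR = (344.1 K − 300.6 K)/0.4098 = 106 W/m

Q' = 106 W/m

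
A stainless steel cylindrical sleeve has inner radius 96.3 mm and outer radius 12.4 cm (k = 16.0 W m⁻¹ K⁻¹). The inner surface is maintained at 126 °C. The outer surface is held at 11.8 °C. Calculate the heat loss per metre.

Q' = 2πk·ΔT/ln(r₂/r₁) = 2π × 16.0 × 114.2 / ln(0.124/0.0963) = 45400 W/m

Q' = 45.4 kW/m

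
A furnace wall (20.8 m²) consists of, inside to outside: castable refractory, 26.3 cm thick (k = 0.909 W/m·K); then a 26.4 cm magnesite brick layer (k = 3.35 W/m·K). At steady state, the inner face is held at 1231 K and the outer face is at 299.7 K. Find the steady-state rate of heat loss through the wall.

Q = 52.6 kW

Resistance network (inner→outer):
  R_castable refractory = L/(kA) = 0.263/(0.909·20.8) = 0.01391 K/W
  R_magnesite brick = L/(kA) = 0.264/(3.35·20.8) = 0.003789 K/W
ΣR = 0.01391 + 0.003789 = 0.01770 K/W
Q = ΔT/ΣR = (1231 K − 299.7 K)/0.01770 = 52600 W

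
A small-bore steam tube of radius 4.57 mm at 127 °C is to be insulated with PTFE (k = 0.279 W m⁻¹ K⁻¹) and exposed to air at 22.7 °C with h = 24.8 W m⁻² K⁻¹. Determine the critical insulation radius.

For a cylinder, r_cr = k_ins/h = 0.279/24.8 = 0.0113 m = 1.13 cm

r_cr = 1.13 cm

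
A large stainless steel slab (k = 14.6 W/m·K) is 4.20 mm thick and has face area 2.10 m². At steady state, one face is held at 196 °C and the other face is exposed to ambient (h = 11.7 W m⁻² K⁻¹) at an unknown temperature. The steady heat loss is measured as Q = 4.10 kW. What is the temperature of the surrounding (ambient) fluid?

T_out = 28.6 °C

Sum the resistances:
  R_stainless steel = L/(kA) = 0.00420/(14.6·2.10) = 1.370×10^-4 K/W
  R_conv,out = 1/(hA) = 1/(11.7·2.10) = 0.04070 K/W
ΣR = 0.04084 K/W
ΔT = Q·ΣR = 4100 × 0.04084 = 167.4 K
Heat flows outward, so T_out = T_in − ΔT = 196 − 167.4 = 28.6 °C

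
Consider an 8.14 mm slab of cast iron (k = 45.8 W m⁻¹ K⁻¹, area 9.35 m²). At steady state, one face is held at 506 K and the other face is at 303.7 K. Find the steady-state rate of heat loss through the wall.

Q = 10600 kW

Q = kA·ΔT/L = 45.8 × 9.35 × |506 K − 303.7 K| / 0.00814 = 1.06×10^7 W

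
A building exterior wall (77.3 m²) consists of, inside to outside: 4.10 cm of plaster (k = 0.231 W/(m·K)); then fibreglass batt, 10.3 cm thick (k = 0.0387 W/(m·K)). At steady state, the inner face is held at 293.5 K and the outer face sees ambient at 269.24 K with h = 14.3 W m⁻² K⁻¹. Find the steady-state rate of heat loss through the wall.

Resistance network (inner→outer):
  R_plaster = L/(kA) = 0.0410/(0.231·77.3) = 0.002296 K/W
  R_fibreglass batt = L/(kA) = 0.103/(0.0387·77.3) = 0.03443 K/W
  R_conv,out = 1/(hA) = 1/(14.3·77.3) = 9.047×10^-4 K/W
ΣR = 0.002296 + 0.03443 + 9.047×10^-4 = 0.03763 K/W
Q = ΔT/ΣR = (293.5 K − 269.24 K)/0.03763 = 645 W

Q = 645 W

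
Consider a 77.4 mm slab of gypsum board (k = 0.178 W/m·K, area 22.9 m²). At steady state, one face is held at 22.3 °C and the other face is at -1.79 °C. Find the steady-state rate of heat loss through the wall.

Q = kA·ΔT/L = 0.178 × 22.9 × |22.3 °C − -1.79 °C| / 0.0774 = 1270 W

Q = 1270 W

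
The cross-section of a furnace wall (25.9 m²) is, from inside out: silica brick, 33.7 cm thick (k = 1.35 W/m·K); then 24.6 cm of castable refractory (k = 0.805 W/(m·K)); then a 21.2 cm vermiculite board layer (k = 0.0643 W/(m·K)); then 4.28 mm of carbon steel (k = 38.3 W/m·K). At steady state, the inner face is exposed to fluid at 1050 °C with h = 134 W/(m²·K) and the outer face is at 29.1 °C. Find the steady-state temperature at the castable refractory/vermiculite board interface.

T = 901 °C

Treat each layer as a resistance in series:
  R_conv,in = 1/(hA) = 1/(134·25.9) = 2.881×10^-4 K/W
  R_silica brick = L/(kA) = 0.337/(1.35·25.9) = 0.009638 K/W
  R_castable refractory = L/(kA) = 0.246/(0.805·25.9) = 0.01180 K/W
  R_vermiculite board = L/(kA) = 0.212/(0.0643·25.9) = 0.1273 K/W
  R_carbon steel = L/(kA) = 0.00428/(38.3·25.9) = 4.315×10^-6 K/W
ΣR = 2.881×10^-4 + 0.009638 + 0.01180 + 0.1273 + 4.315×10^-6 = 0.1490 K/W
Q = ΔT/ΣR = (1050 °C − 29.1 °C)/0.1490 = 6852 W
From the inner boundary to the castable refractory/vermiculite board interface, ΣR_partial = 0.02173 K/W.
T_interface = T_in − Q·ΣR_partial = 1050 °C − (6852)(0.02173) = 901 °C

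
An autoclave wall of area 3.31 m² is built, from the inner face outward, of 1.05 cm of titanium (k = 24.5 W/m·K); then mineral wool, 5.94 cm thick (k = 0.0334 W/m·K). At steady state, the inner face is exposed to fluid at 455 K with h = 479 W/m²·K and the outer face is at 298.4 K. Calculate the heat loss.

Treat each layer as a resistance in series:
  R_conv,in = 1/(hA) = 1/(479·3.31) = 6.307×10^-4 K/W
  R_titanium = L/(kA) = 0.0105/(24.5·3.31) = 1.295×10^-4 K/W
  R_mineral wool = L/(kA) = 0.0594/(0.0334·3.31) = 0.5373 K/W
ΣR = 6.307×10^-4 + 1.295×10^-4 + 0.5373 = 0.5381 K/W
Q = ΔT/ΣR = (455 K − 298.4 K)/0.5381 = 291 W

Q = 291 W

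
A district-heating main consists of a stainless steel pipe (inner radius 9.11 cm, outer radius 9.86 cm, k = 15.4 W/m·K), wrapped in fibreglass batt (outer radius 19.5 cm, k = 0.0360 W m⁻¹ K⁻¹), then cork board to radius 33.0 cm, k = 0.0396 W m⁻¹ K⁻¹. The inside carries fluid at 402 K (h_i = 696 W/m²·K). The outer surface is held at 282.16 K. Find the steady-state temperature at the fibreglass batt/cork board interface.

Resistance network (inner→outer):
  R'_conv,in = 1/(2πr h) = 1/(2π·0.0911·696) = 0.002510 m·K/W
  R'_stainless steel = ln(0.0986/0.0911)/(2πk) = 0.07911/(2π·15.4) = 8.176×10^-4 m·K/W
  R'_fibreglass batt = ln(0.195/0.0986)/(2πk) = 0.6819/(2π·0.0360) = 3.015 m·K/W
  R'_cork board = ln(0.330/0.195)/(2πk) = 0.5261/(2π·0.0396) = 2.114 m·K/W
ΣR = 0.002510 + 8.176×10^-4 + 3.015 + 2.114 = 5.132 m·K/W
Q' = ΔT/ΣR = (402 K − 282.16 K)/5.132 = 23.35 W/m
From the inner boundary to the fibreglass batt/cork board interface, ΣR_partial = 3.018 m·K/W.
T_interface = T_in − Q'·ΣR_partial = 402 K − (23.35)(3.018) = 331.5 K

T = 331.5 K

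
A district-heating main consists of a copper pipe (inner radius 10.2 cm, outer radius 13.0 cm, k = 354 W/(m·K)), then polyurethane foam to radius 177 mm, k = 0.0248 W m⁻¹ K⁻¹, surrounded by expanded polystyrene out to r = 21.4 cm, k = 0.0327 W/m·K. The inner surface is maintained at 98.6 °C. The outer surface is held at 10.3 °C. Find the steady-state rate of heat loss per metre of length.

Q' = 30.4 W/m

Resistance network (inner→outer):
  R'_copper = ln(0.130/0.102)/(2πk) = 0.2426/(2π·354) = 1.091×10^-4 m·K/W
  R'_polyurethane foam = ln(0.177/0.130)/(2πk) = 0.3086/(2π·0.0248) = 1.981 m·K/W
  R'_expanded polystyrene = ln(0.214/0.177)/(2πk) = 0.1898/(2π·0.0327) = 0.9239 m·K/W
ΣR = 1.091×10^-4 + 1.981 + 0.9239 = 2.905 m·K/W
Q' = ΔT/ΣR = (98.6 °C − 10.3 °C)/2.905 = 30.4 W/m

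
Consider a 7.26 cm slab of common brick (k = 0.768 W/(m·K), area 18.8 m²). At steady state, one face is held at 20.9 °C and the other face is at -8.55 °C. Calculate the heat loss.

Q = kA·ΔT/L = 0.768 × 18.8 × |20.9 °C − -8.55 °C| / 0.0726 = 5860 W

Q = 5.86 kW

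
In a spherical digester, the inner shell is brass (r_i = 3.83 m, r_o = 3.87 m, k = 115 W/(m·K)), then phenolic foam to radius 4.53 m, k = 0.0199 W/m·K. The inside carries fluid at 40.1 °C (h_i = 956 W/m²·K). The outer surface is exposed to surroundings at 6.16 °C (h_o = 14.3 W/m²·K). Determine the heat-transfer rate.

Treat each layer as a resistance in series:
  R_conv,in = 1/(4πr²h) = 1/(4π·3.83²·956) = 5.675×10^-6 K/W
  R_brass = (1/3.83 − 1/3.87)/(4πk) = 0.002699/(4π·115) = 1.867×10^-6 K/W
  R_phenolic foam = (1/3.87 − 1/4.53)/(4πk) = 0.03765/(4π·0.0199) = 0.1505 K/W
  R_conv,out = 1/(4πr²h) = 1/(4π·4.53²·14.3) = 2.712×10^-4 K/W
ΣR = 5.675×10^-6 + 1.867×10^-6 + 0.1505 + 2.712×10^-4 = 0.1508 K/W
Q = ΔT/ΣR = (40.1 °C − 6.16 °C)/0.1508 = 225 W

Q = 225 W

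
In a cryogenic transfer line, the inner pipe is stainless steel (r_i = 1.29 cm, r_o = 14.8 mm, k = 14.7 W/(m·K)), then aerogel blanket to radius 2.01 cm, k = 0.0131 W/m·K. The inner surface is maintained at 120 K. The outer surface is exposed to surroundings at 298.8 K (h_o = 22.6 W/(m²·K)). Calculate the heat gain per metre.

Q' = 43.9 W/m

Resistance network (inner→outer):
  R'_stainless steel = ln(0.0148/0.0129)/(2πk) = 0.1374/(2π·14.7) = 0.001488 m·K/W
  R'_aerogel blanket = ln(0.0201/0.0148)/(2πk) = 0.3061/(2π·0.0131) = 3.719 m·K/W
  R'_conv,out = 1/(2πr h) = 1/(2π·0.0201·22.6) = 0.3504 m·K/W
ΣR = 0.001488 + 3.719 + 0.3504 = 4.071 m·K/W
Q' = ΔT/ΣR = (120 K − 298.8 K)/4.071 = -43.9 W/m
(Negative Q' ⇒ heat flows inward; heat gain = 43.9 W/m.)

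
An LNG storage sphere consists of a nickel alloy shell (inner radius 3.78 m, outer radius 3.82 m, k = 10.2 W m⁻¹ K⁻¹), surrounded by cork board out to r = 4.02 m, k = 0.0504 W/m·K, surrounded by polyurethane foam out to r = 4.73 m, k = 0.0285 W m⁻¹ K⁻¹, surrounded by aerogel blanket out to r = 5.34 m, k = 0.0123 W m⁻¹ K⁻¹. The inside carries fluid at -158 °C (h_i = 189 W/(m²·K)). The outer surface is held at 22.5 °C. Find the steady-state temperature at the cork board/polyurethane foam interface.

T = -145 °C

Treat each layer as a resistance in series:
  R_conv,in = 1/(4πr²h) = 1/(4π·3.78²·189) = 2.947×10^-5 K/W
  R_nickel alloy = (1/3.78 − 1/3.82)/(4πk) = 0.002770/(4π·10.2) = 2.161×10^-5 K/W
  R_cork board = (1/3.82 − 1/4.02)/(4πk) = 0.01302/(4π·0.0504) = 0.02056 K/W
  R_polyurethane foam = (1/4.02 − 1/4.73)/(4πk) = 0.03734/(4π·0.0285) = 0.1043 K/W
  R_aerogel blanket = (1/4.73 − 1/5.34)/(4πk) = 0.02415/(4π·0.0123) = 0.1562 K/W
ΣR = 2.947×10^-5 + 2.161×10^-5 + 0.02056 + 0.1043 + 0.1562 = 0.2811 K/W
Q = ΔT/ΣR = (-158 °C − 22.5 °C)/0.2811 = -642.1 W
From the inner boundary to the cork board/polyurethane foam interface, ΣR_partial = 0.02061 K/W.
T_interface = T_in − Q·ΣR_partial = -158 °C − (-642.1)(0.02061) = -145 °C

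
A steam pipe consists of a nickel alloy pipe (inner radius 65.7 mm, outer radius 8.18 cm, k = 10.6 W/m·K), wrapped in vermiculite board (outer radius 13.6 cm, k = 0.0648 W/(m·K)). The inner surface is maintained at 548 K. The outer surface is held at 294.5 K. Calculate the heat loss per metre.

Resistance network (inner→outer):
  R'_nickel alloy = ln(0.0818/0.0657)/(2πk) = 0.2192/(2π·10.6) = 0.003291 m·K/W
  R'_vermiculite board = ln(0.136/0.0818)/(2πk) = 0.5084/(2π·0.0648) = 1.249 m·K/W
ΣR = 0.003291 + 1.249 = 1.252 m·K/W
Q' = ΔT/ΣR = (548 K − 294.5 K)/1.252 = 202 W/m

Q' = 202 W/m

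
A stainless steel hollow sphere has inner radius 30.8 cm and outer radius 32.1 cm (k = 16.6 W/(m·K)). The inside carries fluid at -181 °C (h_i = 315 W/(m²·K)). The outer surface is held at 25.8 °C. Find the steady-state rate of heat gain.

Series thermal resistances, inner to outer:
  R_conv,in = 1/(4πr²h) = 1/(4π·0.308²·315) = 0.002663 K/W
  R_stainless steel = (1/0.308 − 1/0.321)/(4πk) = 0.1315/(4π·16.6) = 6.303×10^-4 K/W
ΣR = 0.002663 + 6.303×10^-4 = 0.003293 K/W
Q = ΔT/ΣR = (-181 °C − 25.8 °C)/0.003293 = -62800 W
(Negative Q ⇒ heat flows inward; heat gain = 62800 W.)

Q = 62.8 kW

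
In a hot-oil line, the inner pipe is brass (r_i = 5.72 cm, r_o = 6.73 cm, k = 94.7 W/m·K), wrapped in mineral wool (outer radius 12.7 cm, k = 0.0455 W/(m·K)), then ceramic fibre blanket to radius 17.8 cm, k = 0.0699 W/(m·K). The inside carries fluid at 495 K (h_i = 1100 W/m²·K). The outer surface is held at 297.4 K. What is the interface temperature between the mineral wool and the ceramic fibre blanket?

Series thermal resistances, inner to outer:
  R'_conv,in = 1/(2πr h) = 1/(2π·0.0572·1100) = 0.002529 m·K/W
  R'_brass = ln(0.0673/0.0572)/(2πk) = 0.1626/(2π·94.7) = 2.733×10^-4 m·K/W
  R'_mineral wool = ln(0.127/0.0673)/(2πk) = 0.6350/(2π·0.0455) = 2.221 m·K/W
  R'_ceramic fibre blanket = ln(0.178/0.127)/(2πk) = 0.3376/(2π·0.0699) = 0.7687 m·K/W
ΣR = 0.002529 + 2.733×10^-4 + 2.221 + 0.7687 = 2.993 m·K/W
Q' = ΔT/ΣR = (495 K − 297.4 K)/2.993 = 66.02 W/m
From the inner boundary to the mineral wool/ceramic fibre blanket interface, ΣR_partial = 2.224 m·K/W.
T_interface = T_in − Q'·ΣR_partial = 495 K − (66.02)(2.224) = 348.2 K

T = 348.2 K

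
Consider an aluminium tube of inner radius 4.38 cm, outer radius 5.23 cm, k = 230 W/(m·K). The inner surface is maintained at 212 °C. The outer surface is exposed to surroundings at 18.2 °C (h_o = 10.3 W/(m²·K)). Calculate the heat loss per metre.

Series thermal resistances, inner to outer:
  R'_aluminium = ln(0.0523/0.0438)/(2πk) = 0.1774/(2π·230) = 1.227×10^-4 m·K/W
  R'_conv,out = 1/(2πr h) = 1/(2π·0.0523·10.3) = 0.2954 m·K/W
ΣR = 1.227×10^-4 + 0.2954 = 0.2955 m·K/W
Q' = ΔT/ΣR = (212 °C − 18.2 °C)/0.2955 = 656 W/m

Q' = 656 W/m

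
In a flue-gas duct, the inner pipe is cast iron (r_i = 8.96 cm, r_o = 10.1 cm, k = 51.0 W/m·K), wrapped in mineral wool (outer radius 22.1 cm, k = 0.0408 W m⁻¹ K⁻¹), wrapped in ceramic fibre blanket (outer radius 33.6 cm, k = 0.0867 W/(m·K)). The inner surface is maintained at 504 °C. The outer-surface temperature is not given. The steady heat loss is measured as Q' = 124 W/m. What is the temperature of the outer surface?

Series resistances:
  R'_cast iron = ln(0.101/0.0896)/(2πk) = 0.1198/(2π·51.0) = 3.737×10^-4 m·K/W
  R'_mineral wool = ln(0.221/0.101)/(2πk) = 0.7830/(2π·0.0408) = 3.055 m·K/W
  R'_ceramic fibre blanket = ln(0.336/0.221)/(2πk) = 0.4189/(2π·0.0867) = 0.7691 m·K/W
ΣR = 3.824 m·K/W
ΔT = Q'·ΣR = 124 × 3.824 = 474.2 K
Heat flows outward, so T_out = T_in − ΔT = 504 − 474.2 = 29.8 °C

T_out = 29.8 °C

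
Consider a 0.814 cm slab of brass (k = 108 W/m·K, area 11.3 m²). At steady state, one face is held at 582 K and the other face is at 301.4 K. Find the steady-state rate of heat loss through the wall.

Q = kA·ΔT/L = 108 × 11.3 × |582 K − 301.4 K| / 0.00814 = 4.21×10^7 W

Q = 42100 kW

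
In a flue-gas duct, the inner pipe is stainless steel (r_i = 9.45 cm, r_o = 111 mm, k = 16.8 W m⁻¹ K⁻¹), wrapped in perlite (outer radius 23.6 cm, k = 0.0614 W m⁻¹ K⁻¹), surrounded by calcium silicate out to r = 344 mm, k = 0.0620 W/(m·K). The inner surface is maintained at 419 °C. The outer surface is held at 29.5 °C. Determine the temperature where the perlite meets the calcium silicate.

T = 158 °C

Treat each layer as a resistance in series:
  R'_stainless steel = ln(0.111/0.0945)/(2πk) = 0.1609/(2π·16.8) = 0.001525 m·K/W
  R'_perlite = ln(0.236/0.111)/(2πk) = 0.7543/(2π·0.0614) = 1.955 m·K/W
  R'_calcium silicate = ln(0.344/0.236)/(2πk) = 0.3768/(2π·0.0620) = 0.9673 m·K/W
ΣR = 0.001525 + 1.955 + 0.9673 = 2.924 m·K/W
Q' = ΔT/ΣR = (419 °C − 29.5 °C)/2.924 = 133.2 W/m
From the inner boundary to the perlite/calcium silicate interface, ΣR_partial = 1.957 m·K/W.
T_interface = T_in − Q'·ΣR_partial = 419 °C − (133.2)(1.957) = 158 °C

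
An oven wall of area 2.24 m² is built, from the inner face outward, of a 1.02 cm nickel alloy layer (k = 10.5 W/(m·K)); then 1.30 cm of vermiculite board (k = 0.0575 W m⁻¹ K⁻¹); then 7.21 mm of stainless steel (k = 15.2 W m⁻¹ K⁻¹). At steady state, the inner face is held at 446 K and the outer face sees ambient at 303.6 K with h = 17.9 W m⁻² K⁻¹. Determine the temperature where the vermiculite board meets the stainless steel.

Series thermal resistances, inner to outer:
  R_nickel alloy = L/(kA) = 0.0102/(10.5·2.24) = 4.337×10^-4 K/W
  R_vermiculite board = L/(kA) = 0.0130/(0.0575·2.24) = 0.1009 K/W
  R_stainless steel = L/(kA) = 0.00721/(15.2·2.24) = 2.118×10^-4 K/W
  R_conv,out = 1/(hA) = 1/(17.9·2.24) = 0.02494 K/W
ΣR = 4.337×10^-4 + 0.1009 + 2.118×10^-4 + 0.02494 = 0.1265 K/W
Q = ΔT/ΣR = (446 K − 303.6 K)/0.1265 = 1126 W
From the inner boundary to the vermiculite board/stainless steel interface, ΣR_partial = 0.1013 K/W.
T_interface = T_in − Q·ΣR_partial = 446 K − (1126)(0.1013) = 331.9 K

T = 331.9 K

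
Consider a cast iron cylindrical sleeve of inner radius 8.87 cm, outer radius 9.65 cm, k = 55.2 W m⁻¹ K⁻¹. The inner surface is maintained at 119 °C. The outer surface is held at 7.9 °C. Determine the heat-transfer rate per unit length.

Q' = 2πk·ΔT/ln(r₂/r₁) = 2π × 55.2 × 111.1 / ln(0.0965/0.0887) = 4.57×10^5 W/m

Q' = 457 kW/m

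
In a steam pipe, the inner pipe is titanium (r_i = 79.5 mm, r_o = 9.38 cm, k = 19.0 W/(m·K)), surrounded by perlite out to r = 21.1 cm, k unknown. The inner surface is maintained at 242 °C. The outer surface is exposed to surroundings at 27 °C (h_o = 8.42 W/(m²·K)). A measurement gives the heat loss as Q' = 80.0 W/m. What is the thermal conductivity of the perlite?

ΣR = ΔT/Q' = |242 − 27|/80.0 = 2.688 m·K/W
Known resistances:
  R'_titanium = ln(0.0938/0.0795)/(2πk) = 0.1654/(2π·19.0) = 0.001386 m·K/W
  R'_conv,out = 1/(2πr h) = 1/(2π·0.211·8.42) = 0.08958 m·K/W
R_perlite = ΣR − ΣR_known = 2.688 − 0.09097 = 2.597 m·K/W
ln(r₂/r₁)/(2πk) = 2.597 ⇒ k = 0.8107/(2π·2.597) = 0.0497 W/m·K

k = 0.0497 W/m·K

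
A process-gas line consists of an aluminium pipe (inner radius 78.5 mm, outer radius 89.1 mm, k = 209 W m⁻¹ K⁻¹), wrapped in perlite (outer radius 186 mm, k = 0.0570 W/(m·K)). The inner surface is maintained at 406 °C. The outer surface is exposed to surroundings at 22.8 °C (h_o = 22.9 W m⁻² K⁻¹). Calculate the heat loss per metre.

Q' = 183 W/m

Treat each layer as a resistance in series:
  R'_aluminium = ln(0.0891/0.0785)/(2πk) = 0.1267/(2π·209) = 9.645×10^-5 m·K/W
  R'_perlite = ln(0.186/0.0891)/(2πk) = 0.7360/(2π·0.0570) = 2.055 m·K/W
  R'_conv,out = 1/(2πr h) = 1/(2π·0.186·22.9) = 0.03737 m·K/W
ΣR = 9.645×10^-5 + 2.055 + 0.03737 = 2.092 m·K/W
Q' = ΔT/ΣR = (406 °C − 22.8 °C)/2.092 = 183 W/m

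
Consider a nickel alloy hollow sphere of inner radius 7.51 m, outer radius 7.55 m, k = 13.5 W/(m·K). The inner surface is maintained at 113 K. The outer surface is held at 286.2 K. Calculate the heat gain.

Q = 4πk·ΔT/(1/r₁ − 1/r₂) = 4π × 13.5 × 173.2 / (1/7.51 − 1/7.55) = 4.17×10^7 W

Q = 41700 kW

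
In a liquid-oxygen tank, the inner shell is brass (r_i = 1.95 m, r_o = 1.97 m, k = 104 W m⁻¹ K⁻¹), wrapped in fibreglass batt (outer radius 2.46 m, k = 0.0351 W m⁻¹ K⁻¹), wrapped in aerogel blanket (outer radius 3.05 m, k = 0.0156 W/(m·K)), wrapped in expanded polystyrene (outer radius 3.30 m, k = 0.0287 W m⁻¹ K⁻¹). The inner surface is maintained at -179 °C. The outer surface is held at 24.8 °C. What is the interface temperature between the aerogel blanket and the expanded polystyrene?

Series thermal resistances, inner to outer:
  R_brass = (1/1.95 − 1/1.97)/(4πk) = 0.005206/(4π·104) = 3.984×10^-6 K/W
  R_fibreglass batt = (1/1.97 − 1/2.46)/(4πk) = 0.1011/(4π·0.0351) = 0.2292 K/W
  R_aerogel blanket = (1/2.46 − 1/3.05)/(4πk) = 0.07864/(4π·0.0156) = 0.4011 K/W
  R_expanded polystyrene = (1/3.05 − 1/3.30)/(4πk) = 0.02484/(4π·0.0287) = 0.06887 K/W
ΣR = 3.984×10^-6 + 0.2292 + 0.4011 + 0.06887 = 0.6992 K/W
Q = ΔT/ΣR = (-179 °C − 24.8 °C)/0.6992 = -291.5 W
From the inner boundary to the aerogel blanket/expanded polystyrene interface, ΣR_partial = 0.6303 K/W.
T_interface = T_in − Q·ΣR_partial = -179 °C − (-291.5)(0.6303) = 4.7 °C

T = 4.7 °C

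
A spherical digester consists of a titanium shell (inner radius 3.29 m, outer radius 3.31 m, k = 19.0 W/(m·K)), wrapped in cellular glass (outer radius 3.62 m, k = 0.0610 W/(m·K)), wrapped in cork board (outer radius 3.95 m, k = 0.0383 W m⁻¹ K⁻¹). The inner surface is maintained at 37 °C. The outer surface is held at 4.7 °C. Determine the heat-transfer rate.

Q = 395 W

Treat each layer as a resistance in series:
  R_titanium = (1/3.29 − 1/3.31)/(4πk) = 0.001837/(4π·19.0) = 7.692×10^-6 K/W
  R_cellular glass = (1/3.31 − 1/3.62)/(4πk) = 0.02587/(4π·0.0610) = 0.03375 K/W
  R_cork board = (1/3.62 − 1/3.95)/(4πk) = 0.02308/(4π·0.0383) = 0.04795 K/W
ΣR = 7.692×10^-6 + 0.03375 + 0.04795 = 0.08171 K/W
Q = ΔT/ΣR = (37 °C − 4.7 °C)/0.08171 = 395 W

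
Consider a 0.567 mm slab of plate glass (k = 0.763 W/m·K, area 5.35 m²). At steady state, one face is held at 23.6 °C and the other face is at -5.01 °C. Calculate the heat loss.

Q = 206 kW

Q = kA·ΔT/L = 0.763 × 5.35 × |23.6 °C − -5.01 °C| / 5.67×10^-4 = 2.06×10^5 W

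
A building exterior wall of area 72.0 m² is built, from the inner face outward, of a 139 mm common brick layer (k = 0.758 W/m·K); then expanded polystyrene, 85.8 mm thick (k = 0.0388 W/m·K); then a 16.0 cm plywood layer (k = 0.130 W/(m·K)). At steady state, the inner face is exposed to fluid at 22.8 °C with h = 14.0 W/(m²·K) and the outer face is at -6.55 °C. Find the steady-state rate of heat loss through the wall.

Series thermal resistances, inner to outer:
  R_conv,in = 1/(hA) = 1/(14.0·72.0) = 9.921×10^-4 K/W
  R_common brick = L/(kA) = 0.139/(0.758·72.0) = 0.002547 K/W
  R_expanded polystyrene = L/(kA) = 0.0858/(0.0388·72.0) = 0.03071 K/W
  R_plywood = L/(kA) = 0.160/(0.130·72.0) = 0.01709 K/W
ΣR = 9.921×10^-4 + 0.002547 + 0.03071 + 0.01709 = 0.05134 K/W
Q = ΔT/ΣR = (22.8 °C − -6.55 °C)/0.05134 = 572 W

Q = 572 W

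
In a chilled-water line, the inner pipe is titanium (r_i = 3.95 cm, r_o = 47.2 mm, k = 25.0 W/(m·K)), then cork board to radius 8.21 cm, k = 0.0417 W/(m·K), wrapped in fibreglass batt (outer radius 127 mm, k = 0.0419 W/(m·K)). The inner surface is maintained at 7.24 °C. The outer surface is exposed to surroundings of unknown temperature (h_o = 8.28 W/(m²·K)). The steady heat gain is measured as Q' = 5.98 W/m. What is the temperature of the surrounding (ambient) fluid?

T_out = 30.7 °C

Series resistances:
  R'_titanium = ln(0.0472/0.0395)/(2πk) = 0.1781/(2π·25.0) = 0.001134 m·K/W
  R'_cork board = ln(0.0821/0.0472)/(2πk) = 0.5535/(2π·0.0417) = 2.113 m·K/W
  R'_fibreglass batt = ln(0.127/0.0821)/(2πk) = 0.4362/(2π·0.0419) = 1.657 m·K/W
  R'_conv,out = 1/(2πr h) = 1/(2π·0.127·8.28) = 0.1514 m·K/W
ΣR = 3.922 m·K/W
ΔT = Q'·ΣR = 5.98 × 3.922 = 23.45 K
Heat flows inward, so T_out = T_in + ΔT = 7.24 + 23.45 = 30.7 °C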